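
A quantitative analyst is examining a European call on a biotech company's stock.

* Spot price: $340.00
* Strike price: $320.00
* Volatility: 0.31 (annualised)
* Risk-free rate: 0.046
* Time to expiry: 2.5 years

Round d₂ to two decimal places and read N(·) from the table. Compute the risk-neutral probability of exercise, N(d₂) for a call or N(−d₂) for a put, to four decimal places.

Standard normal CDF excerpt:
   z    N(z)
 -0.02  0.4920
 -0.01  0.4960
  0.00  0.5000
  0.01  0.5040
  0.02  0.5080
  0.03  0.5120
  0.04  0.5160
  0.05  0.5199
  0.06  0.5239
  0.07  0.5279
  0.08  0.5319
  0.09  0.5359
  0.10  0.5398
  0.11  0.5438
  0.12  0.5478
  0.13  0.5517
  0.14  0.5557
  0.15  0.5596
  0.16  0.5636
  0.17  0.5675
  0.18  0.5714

T = 2.5;  σ√T = 0.4902
d₁ = [ln(340/320) + (0.046 + ½·0.31²)·2.5] / (σ√T) = (0.0606 + 0.2351) / 0.4902 = 0.6034 → 0.60
d₂ = 0.6034 − 0.4902 = 0.1132 → 0.11
Pr(exercise) under Q = N(d₂) = 0.5438

0.5438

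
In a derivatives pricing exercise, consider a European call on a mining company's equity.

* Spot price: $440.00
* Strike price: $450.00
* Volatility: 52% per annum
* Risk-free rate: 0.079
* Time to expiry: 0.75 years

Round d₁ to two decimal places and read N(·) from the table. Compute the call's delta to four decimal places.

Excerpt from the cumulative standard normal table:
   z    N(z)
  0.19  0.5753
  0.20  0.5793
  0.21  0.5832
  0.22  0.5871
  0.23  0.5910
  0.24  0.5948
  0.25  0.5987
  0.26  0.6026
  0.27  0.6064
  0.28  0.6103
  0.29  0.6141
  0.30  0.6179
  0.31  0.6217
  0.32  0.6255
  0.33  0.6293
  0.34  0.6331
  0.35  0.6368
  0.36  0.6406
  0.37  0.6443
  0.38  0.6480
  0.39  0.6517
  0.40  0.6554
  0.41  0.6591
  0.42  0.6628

0.6217

σ√T = 0.52 × 0.8660 = 0.4503
d₁ = [ln(440/450) + (0.079 + 0.52²/2)·0.75] / 0.4503 = [-0.0225 + 0.1607] / 0.4503 = 0.3068 ⇒ 0.31
N(d₁) = N(0.31) = 0.6217
Δ_call = N(d₁) = 0.6217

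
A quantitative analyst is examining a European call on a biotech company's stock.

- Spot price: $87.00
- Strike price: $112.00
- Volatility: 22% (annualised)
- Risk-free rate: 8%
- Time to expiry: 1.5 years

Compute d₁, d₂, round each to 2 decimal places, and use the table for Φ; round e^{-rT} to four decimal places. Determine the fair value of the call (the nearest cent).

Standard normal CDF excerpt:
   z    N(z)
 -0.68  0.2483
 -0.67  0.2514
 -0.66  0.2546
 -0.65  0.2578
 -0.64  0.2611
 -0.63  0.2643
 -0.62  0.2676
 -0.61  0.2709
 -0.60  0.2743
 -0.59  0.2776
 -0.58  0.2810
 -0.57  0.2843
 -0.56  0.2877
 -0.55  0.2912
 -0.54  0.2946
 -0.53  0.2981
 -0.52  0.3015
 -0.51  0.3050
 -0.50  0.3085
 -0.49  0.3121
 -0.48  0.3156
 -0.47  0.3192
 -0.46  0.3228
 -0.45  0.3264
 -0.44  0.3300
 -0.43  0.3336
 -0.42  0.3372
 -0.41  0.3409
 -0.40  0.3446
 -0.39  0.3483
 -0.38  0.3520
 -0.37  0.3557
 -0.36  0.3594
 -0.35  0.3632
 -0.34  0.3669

T = 1.5;  σ√T = 0.2694
d₁ = [ln(87/112) + (0.08 + 0.22²/2)·1.5] / 0.2694 = [-0.2526 + 0.1563] / 0.2694 = -0.3574 → -0.36
d₂ = d₁ − σ√T = -0.3574 − 0.2694 = -0.6268 → -0.63
e^(−rT) = e^(−0.08·1.5) = 0.8869
N(d₁) = N(-0.36) = 0.3594;  N(d₂) = N(-0.63) = 0.2643
C = 87·0.3594 − 112·0.8869·0.2643 = 31.2678 − 26.2537 = 5.0141

$5.01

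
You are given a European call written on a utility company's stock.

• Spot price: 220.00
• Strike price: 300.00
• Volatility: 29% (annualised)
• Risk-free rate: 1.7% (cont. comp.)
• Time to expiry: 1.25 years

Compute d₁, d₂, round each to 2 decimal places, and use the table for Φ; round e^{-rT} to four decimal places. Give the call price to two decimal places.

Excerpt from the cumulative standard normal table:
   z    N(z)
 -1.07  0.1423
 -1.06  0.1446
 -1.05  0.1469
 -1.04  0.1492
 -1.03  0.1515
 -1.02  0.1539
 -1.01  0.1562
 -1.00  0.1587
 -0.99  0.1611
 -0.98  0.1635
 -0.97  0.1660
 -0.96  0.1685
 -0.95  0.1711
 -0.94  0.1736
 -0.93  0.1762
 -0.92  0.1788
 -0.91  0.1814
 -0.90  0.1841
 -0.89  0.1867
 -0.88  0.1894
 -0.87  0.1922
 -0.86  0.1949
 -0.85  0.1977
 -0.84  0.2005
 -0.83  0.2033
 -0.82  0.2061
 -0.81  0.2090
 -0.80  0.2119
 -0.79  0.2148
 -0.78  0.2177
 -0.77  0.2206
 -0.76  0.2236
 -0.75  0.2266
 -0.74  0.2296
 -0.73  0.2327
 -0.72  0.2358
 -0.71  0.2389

σ√T = 0.29·√1.25 = 0.3242
d₁ = [ln(220/300) + (0.017 + ½·0.29²)·1.25] / (σ√T) = (-0.3102 + 0.0738) / 0.3242 = -0.7289 ⇒ -0.73
d₂ = -0.7289 − 0.3242 = -1.0532 ⇒ -1.05
e^(−rT) = e^(−0.017·1.25) = 0.9790
C = 220·N(-0.73) − 300·0.9790·N(-1.05) = 220·0.2327 − 300·0.9790·0.1469 = 51.1940 − 43.1445 = 8.0495

8.05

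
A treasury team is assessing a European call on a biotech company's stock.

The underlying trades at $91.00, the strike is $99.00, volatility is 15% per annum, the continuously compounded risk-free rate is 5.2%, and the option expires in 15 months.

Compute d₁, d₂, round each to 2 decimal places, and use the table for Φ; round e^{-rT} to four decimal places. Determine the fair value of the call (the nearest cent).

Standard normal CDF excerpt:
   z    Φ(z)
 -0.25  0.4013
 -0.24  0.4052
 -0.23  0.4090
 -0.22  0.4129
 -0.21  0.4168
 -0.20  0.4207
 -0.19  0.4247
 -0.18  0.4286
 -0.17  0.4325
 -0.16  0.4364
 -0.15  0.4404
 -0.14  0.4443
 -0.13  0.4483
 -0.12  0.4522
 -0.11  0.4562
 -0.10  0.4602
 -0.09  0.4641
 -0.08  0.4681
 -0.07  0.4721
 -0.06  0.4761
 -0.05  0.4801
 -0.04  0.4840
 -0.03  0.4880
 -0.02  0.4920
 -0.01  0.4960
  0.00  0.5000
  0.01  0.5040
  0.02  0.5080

$5.38

σ√T = 0.15 × 1.1180 = 0.1677
d₁ = [ln(91/99) + (0.052 + 0.15²/2)·1.25] / 0.1677 = [-0.0843 + 0.0791] / 0.1677 = -0.0310 which rounds to -0.03
d₂ = d₁ − σ√T = -0.0310 − 0.1677 = -0.1987 which rounds to -0.20
exp(−rT) = exp(−0.052·1.25) = 0.9371
N(d₁) = N(-0.03) = 0.4880;  N(d₂) = N(-0.20) = 0.4207
C = 91·0.4880 − 99·0.9371·0.4207 = 44.4080 − 39.0296 = 5.3784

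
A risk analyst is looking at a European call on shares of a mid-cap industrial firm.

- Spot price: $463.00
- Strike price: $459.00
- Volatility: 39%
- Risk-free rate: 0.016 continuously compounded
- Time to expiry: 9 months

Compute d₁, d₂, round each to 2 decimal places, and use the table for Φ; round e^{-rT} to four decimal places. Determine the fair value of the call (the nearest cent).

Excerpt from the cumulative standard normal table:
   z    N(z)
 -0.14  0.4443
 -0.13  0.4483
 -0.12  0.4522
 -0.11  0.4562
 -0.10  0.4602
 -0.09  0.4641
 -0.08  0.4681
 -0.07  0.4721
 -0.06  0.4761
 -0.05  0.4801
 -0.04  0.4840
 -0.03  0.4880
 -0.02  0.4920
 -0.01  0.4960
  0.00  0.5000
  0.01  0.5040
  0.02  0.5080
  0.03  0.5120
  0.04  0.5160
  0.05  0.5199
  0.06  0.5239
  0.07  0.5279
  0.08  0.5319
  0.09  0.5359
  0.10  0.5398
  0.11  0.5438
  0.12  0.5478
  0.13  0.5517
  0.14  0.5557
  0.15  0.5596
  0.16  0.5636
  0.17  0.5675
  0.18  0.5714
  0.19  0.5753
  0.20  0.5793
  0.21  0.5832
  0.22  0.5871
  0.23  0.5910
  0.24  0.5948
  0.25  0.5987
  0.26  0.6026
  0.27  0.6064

σ√T = 0.39 × 0.8660 = 0.3377
d₁ = [ln(463/459) + (0.016 + 0.39²/2)·0.75] / 0.3377 = [0.0087 + 0.0690] / 0.3377 = 0.2301 which rounds to 0.23
d₂ = d₁ − σ√T = 0.2301 − 0.3377 = -0.1077 which rounds to -0.11
exp(−rT) = exp(−0.016·0.75) = 0.9881
C = 463·N(0.23) − 459·0.9881·N(-0.11) = 463·0.5910 − 459·0.9881·0.4562 = 273.6330 − 206.9040 = 66.7290

$66.73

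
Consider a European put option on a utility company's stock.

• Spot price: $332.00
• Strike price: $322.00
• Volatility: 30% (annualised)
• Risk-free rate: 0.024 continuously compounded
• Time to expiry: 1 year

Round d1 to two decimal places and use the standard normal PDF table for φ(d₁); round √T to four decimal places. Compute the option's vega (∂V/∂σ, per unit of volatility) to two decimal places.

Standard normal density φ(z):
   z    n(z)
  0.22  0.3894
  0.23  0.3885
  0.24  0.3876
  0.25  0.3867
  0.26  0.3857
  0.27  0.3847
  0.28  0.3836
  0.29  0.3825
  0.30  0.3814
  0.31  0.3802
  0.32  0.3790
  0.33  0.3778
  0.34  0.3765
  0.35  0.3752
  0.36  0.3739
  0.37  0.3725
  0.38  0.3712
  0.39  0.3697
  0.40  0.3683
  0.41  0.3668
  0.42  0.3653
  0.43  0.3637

σ√T = 0.3·√1 = 0.3000
d₁ = [ln(332/322) + (0.024 + 0.3²/2)·1] / 0.3000 = [0.0306 + 0.0690] / 0.3000 = 0.3319 ⇒ 0.33
√T = √1 = 1.0000
φ(d₁) = φ(0.33) = 0.3778
vega = S·φ(d₁)·√T = 332·0.3778·1.0000 = 125.4296

125.43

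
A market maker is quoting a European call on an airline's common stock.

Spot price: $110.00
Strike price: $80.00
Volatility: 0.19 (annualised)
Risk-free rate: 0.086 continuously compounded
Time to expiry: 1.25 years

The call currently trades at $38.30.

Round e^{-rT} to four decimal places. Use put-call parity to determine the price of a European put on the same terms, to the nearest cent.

$0.15

exp(−rT) = exp(−0.086·1.25) = 0.8981
Put-call parity: C − P = S − K·e^(−rT) = 110 − 80·0.8981 = 110 − 71.8480 = 38.1520
P = C − (C − P) = 38.30 − (38.1520) = 0.1480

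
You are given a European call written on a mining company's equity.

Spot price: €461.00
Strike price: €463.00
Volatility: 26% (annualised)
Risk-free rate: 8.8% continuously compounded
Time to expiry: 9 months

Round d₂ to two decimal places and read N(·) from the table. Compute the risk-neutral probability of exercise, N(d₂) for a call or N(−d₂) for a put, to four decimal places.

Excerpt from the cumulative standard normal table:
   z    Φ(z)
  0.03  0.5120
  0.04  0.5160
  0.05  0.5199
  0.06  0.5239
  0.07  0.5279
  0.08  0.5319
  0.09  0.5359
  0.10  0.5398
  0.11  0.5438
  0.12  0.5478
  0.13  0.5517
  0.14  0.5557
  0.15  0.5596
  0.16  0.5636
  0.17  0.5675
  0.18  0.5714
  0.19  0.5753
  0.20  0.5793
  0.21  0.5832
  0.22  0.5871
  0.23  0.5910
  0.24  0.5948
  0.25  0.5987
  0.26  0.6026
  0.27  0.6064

0.5636

σ√T = 0.26·√0.75 = 0.2252
d₁ = [ln(461/463) + (0.088 + 0.26²/2)·0.75] / 0.2252 = [-0.0043 + 0.0913] / 0.2252 = 0.3865 which rounds to 0.39
d₂ = d₁ − σ√T = 0.3865 − 0.2252 = 0.1613 which rounds to 0.16
Pr(exercise) under Q = N(d₂) = 0.5636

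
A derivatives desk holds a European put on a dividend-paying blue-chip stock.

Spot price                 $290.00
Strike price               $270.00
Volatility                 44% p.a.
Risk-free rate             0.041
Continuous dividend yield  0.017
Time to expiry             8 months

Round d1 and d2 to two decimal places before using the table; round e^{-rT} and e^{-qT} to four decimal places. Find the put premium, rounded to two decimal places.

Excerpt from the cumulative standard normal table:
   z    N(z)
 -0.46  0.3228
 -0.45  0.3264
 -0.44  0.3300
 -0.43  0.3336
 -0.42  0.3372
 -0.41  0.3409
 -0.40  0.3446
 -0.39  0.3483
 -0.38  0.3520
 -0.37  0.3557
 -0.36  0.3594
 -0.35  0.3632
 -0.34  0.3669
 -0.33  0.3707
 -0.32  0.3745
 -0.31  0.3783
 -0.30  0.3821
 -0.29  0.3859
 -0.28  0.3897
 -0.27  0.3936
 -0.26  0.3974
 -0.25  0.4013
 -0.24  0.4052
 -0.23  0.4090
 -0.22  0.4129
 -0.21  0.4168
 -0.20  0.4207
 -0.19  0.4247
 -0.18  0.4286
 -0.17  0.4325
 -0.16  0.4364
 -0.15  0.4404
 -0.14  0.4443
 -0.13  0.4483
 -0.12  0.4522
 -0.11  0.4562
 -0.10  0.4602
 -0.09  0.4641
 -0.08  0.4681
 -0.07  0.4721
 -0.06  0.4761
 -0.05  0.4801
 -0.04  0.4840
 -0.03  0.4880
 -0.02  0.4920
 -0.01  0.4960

$28.39

σ√T = 0.44·√0.6667 = 0.3593
d₁ = [ln(290/270) + (0.041 − 0.017 + 0.44²/2)·0.6667] / 0.3593 = [0.0715 + 0.0805] / 0.3593 = 0.4231 which rounds to 0.42
d₂ = d₁ − σ√T = 0.4231 − 0.3593 = 0.0638 which rounds to 0.06
e^(−qT) = e^(−0.017·0.6667) = 0.9887;  e^(−rT) = e^(−0.041·0.6667) = 0.9730
N(−d₂) = N(-0.06) = 0.4761;  N(−d₁) = N(-0.42) = 0.3372
P = 270·0.9730·0.4761 − 290·0.9887·0.3372 = 125.0762 − 96.6830 = 28.3932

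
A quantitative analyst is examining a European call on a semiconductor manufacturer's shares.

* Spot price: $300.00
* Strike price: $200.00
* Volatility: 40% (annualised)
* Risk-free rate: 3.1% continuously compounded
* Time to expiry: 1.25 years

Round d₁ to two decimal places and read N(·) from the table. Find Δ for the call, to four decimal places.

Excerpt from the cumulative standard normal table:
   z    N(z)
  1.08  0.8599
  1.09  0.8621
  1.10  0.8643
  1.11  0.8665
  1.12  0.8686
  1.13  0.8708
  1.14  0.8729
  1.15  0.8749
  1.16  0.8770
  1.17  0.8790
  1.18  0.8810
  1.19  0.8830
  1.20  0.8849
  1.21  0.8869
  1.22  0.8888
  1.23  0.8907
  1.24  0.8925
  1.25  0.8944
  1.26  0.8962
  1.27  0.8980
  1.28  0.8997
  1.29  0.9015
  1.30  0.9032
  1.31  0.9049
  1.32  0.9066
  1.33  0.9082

σ√T = 0.4·√1.25 = 0.4472
d₁ = [ln(300/200) + (0.031 + ½·0.4²)·1.25] / (σ√T) = (0.4055 + 0.1388) / 0.4472 = 1.2169 → 1.22
N(d₁) = N(1.22) = 0.8888
Δ_call = N(d₁) = 0.8888

0.8888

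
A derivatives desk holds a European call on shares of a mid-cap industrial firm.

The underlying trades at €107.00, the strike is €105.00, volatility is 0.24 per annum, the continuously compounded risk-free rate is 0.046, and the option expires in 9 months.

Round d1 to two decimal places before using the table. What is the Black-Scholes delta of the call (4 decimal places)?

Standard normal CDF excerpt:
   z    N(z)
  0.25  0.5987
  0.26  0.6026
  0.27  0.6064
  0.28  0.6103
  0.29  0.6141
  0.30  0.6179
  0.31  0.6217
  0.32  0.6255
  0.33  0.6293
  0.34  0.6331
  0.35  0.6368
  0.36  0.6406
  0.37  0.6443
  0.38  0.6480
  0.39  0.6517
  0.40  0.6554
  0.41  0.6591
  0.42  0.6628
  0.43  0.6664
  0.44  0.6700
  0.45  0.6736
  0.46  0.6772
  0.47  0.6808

0.6406

σ√T = 0.24·√0.75 = 0.2078
d₁ = [ln(107/105) + (0.046 + 0.24²/2)·0.75] / 0.2078 = [0.0189 + 0.0561] / 0.2078 = 0.3607 ⇒ 0.36
N(d₁) = N(0.36) = 0.6406
Δ_call = N(d₁) = 0.6406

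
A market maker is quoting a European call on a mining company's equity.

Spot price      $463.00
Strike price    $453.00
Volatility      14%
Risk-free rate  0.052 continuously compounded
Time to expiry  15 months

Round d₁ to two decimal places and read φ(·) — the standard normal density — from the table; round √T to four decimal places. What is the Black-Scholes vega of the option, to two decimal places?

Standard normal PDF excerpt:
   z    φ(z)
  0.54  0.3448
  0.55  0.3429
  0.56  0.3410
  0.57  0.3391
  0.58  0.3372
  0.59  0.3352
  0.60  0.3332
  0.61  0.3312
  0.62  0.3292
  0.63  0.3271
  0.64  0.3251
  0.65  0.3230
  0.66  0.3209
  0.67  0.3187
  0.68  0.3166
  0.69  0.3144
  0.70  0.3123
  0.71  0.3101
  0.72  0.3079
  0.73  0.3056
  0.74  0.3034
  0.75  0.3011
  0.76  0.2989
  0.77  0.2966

σ√T = 0.14 × 1.1180 = 0.1565
d₁ = [ln(463/453) + (0.052 + 0.14²/2)·1.25] / 0.1565 = [0.0218 + 0.0772] / 0.1565 = 0.6330 which rounds to 0.63
√T = √1.25 = 1.1180
φ(d₁) = φ(0.63) = 0.3271
vega = S·φ(d₁)·√T = 463·0.3271·1.1180 = 169.3181

169.32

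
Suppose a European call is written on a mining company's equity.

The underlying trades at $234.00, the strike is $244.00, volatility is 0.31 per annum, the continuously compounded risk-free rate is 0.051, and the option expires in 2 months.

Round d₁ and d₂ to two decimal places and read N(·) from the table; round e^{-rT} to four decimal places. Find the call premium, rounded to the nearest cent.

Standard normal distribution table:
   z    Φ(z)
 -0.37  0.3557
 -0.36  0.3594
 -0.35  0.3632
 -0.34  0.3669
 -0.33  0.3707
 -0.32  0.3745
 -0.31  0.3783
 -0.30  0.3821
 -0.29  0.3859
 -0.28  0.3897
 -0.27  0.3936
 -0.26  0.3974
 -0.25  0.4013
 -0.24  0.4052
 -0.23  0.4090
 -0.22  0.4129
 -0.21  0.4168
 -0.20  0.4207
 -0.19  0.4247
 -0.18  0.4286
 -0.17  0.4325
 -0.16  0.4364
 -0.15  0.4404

$8.76

σ√T = 0.31·√0.1667 = 0.1266
ln(S/K) + (r + σ²/2)T = ln(234/244) + (0.051 + 0.31²/2)·0.1667 = -0.0418 + 0.0165 = -0.0253
d₁ = -0.0253 / 0.1266 = -0.2002 which rounds to -0.20
d₂ = d₁ − σ√T = -0.2002 − 0.1266 = -0.3268 which rounds to -0.33
e^(−rT) = e^(−0.051·0.1667) = 0.9915
N(d₁) = N(-0.20) = 0.4207;  N(d₂) = N(-0.33) = 0.3707
C = 234·0.4207 − 244·0.9915·0.3707 = 98.4438 − 89.6820 = 8.7618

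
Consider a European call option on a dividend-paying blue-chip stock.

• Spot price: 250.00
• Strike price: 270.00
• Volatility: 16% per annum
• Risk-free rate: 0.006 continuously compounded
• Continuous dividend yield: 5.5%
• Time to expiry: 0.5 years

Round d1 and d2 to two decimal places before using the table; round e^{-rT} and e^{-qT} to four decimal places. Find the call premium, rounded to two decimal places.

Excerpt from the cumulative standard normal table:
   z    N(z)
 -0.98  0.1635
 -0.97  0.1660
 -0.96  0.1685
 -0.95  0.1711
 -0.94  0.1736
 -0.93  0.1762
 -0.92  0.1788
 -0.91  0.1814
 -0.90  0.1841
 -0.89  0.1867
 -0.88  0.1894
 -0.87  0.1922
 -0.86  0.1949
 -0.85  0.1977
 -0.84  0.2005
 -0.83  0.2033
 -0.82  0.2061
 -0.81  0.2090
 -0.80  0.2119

2.71

T = 0.5;  σ√T = 0.1131
d₁ = [ln(250/270) + (0.006 − 0.055 + 0.16²/2)·0.5] / 0.1131 = [-0.0770 − 0.0181] / 0.1131 = -0.8402 which rounds to -0.84
d₂ = d₁ − σ√T = -0.8402 − 0.1131 = -0.9534 which rounds to -0.95
e^(−qT) = e^(−0.055·0.5) = 0.9729;  e^(−rT) = e^(−0.006·0.5) = 0.9970
N(d₁) = N(-0.84) = 0.2005;  N(d₂) = N(-0.95) = 0.1711
C = 250·0.9729·0.2005 − 270·0.9970·0.1711 = 48.7666 − 46.0584 = 2.7082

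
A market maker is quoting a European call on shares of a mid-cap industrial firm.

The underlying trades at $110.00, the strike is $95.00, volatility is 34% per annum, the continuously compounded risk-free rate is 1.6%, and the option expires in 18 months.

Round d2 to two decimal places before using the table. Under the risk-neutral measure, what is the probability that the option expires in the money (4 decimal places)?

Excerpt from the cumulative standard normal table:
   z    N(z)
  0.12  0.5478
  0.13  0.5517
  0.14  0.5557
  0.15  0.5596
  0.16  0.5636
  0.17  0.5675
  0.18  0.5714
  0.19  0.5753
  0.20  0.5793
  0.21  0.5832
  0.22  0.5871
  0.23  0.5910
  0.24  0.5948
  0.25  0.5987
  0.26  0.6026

0.5793

T = 1.5;  σ√T = 0.4164
ln(S/K) + (r + σ²/2)T = ln(110/95) + (0.016 + 0.34²/2)·1.5 = 0.1466 + 0.1107 = 0.2573
d₁ = 0.2573 / 0.4164 = 0.6179 which rounds to 0.62
d₂ = d₁ − σ√T = 0.6179 − 0.4164 = 0.2015 which rounds to 0.20
Pr(exercise) under Q = N(d₂) = 0.5793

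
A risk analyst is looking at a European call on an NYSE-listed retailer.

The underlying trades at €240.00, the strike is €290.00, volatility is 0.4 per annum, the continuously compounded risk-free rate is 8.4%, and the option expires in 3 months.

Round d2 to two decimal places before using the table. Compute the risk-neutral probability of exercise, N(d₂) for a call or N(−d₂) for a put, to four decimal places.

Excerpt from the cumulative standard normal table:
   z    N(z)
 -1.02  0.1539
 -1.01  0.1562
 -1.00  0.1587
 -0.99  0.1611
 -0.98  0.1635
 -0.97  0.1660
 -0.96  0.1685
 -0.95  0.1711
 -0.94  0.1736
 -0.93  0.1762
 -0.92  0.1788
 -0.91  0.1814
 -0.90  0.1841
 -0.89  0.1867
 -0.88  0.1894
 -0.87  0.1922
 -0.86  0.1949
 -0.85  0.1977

σ√T = 0.4·√0.25 = 0.2000
d₁ = [ln(240/290) + (0.084 + ½·0.4²)·0.25] / (σ√T) = (-0.1892 + 0.0410) / 0.2000 = -0.7412 ≈ -0.74
d₂ = -0.7412 − 0.2000 = -0.9412 ≈ -0.94
Risk-neutral Pr[S_T > K] = N(d₂) = N(-0.94) = 0.1736

0.1736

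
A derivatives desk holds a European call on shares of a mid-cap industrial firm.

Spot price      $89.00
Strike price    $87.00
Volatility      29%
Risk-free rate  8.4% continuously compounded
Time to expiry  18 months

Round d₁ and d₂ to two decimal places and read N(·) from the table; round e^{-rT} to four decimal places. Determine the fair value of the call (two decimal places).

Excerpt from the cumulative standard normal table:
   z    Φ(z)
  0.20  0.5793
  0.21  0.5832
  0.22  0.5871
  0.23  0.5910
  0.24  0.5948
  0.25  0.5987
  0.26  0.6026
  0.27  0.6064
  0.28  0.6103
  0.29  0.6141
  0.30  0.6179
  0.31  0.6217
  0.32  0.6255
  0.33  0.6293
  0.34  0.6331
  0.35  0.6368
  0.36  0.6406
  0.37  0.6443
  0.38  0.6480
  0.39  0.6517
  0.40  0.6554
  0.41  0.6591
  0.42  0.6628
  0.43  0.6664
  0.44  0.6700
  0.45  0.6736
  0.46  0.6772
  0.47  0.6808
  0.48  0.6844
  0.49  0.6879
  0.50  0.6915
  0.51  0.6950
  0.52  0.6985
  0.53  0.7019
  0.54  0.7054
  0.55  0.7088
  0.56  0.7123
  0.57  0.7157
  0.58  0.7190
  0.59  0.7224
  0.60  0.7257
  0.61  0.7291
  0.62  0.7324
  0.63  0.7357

$18.97

T = 1.5;  σ√T = 0.3552
d₁ = [ln(89/87) + (0.084 + 0.29²/2)·1.5] / 0.3552 = [0.0227 + 0.1891] / 0.3552 = 0.5963 ⇒ 0.60
d₂ = d₁ − σ√T = 0.5963 − 0.3552 = 0.2412 ⇒ 0.24
e^(−rT) = e^(−0.084·1.5) = 0.8816
C = 89·N(0.60) − 87·0.8816·N(0.24) = 89·0.7257 − 87·0.8816·0.5948 = 64.5873 − 45.6207 = 18.9666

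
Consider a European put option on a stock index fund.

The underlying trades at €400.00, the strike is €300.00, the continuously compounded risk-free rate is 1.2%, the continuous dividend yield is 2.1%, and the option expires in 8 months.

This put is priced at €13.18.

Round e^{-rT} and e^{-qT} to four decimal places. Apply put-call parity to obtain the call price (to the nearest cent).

€110.02

e^(−qT) = e^(−0.021·0.6667) = 0.9861;  e^(−rT) = e^(−0.012·0.6667) = 0.9920
Put-call parity: C − P = S·e^(−qT) − K·e^(−rT) = 400·0.9861 − 300·0.9920 = 394.4400 − 297.6000 = 96.8400
C = P + (C − P) = 13.18 + (96.8400) = 110.0200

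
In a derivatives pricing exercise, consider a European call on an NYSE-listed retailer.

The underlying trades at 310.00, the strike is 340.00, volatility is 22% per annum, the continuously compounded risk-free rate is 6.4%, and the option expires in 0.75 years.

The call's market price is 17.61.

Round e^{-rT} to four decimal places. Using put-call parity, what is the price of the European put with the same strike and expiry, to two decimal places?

31.66

e^(−rT) = e^(−0.064·0.75) = 0.9531
Put-call parity: C − P = S − K·e^(−rT) = 310 − 340·0.9531 = 310 − 324.0540 = -14.0540
P = C − (C − P) = 17.61 − (-14.0540) = 31.6640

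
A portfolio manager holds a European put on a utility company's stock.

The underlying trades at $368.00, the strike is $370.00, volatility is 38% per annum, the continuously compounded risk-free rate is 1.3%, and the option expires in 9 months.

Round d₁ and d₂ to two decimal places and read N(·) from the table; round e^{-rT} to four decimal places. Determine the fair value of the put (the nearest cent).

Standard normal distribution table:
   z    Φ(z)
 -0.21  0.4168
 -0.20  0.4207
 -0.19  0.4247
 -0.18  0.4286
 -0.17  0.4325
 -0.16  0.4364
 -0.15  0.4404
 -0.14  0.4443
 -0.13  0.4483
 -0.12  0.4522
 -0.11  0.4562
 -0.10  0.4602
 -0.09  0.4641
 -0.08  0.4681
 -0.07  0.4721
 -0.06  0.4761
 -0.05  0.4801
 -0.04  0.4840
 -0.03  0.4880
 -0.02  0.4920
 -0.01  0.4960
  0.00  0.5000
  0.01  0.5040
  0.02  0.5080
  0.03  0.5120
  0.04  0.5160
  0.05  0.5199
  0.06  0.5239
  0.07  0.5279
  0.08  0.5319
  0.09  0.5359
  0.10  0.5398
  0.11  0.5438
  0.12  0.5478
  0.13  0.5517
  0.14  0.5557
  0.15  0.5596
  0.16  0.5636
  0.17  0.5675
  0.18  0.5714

$47.32

T = 0.75;  σ√T = 0.3291
ln(S/K) + (r + σ²/2)T = ln(368/370) + (0.013 + 0.38²/2)·0.75 = -0.0054 + 0.0639 = 0.0585
d₁ = 0.0585 / 0.3291 = 0.1777 ⇒ 0.18
d₂ = d₁ − σ√T = 0.1777 − 0.3291 = -0.1514 ⇒ -0.15
e^(−rT) = e^(−0.013·0.75) = 0.9903
P = 370·0.9903·N(0.15) − 368·N(-0.18) = 370·0.9903·0.5596 − 368·0.4286 = 205.0436 − 157.7248 = 47.3188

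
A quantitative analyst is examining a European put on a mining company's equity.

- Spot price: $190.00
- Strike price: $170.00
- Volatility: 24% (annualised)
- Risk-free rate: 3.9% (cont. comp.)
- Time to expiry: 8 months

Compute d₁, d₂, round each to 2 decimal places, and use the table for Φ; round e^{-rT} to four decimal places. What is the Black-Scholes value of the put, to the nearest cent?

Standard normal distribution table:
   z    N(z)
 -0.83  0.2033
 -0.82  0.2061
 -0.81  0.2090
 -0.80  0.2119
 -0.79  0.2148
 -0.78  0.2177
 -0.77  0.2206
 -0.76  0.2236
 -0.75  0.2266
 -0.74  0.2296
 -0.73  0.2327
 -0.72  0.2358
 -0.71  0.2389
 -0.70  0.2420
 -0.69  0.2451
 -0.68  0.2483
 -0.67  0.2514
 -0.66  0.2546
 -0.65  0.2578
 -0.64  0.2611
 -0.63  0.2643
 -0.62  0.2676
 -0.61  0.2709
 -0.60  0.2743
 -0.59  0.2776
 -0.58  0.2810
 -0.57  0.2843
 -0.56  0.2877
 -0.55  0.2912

T = 0.6667;  σ√T = 0.1960
ln(S/K) + (r + σ²/2)T = ln(190/170) + (0.039 + 0.24²/2)·0.6667 = 0.1112 + 0.0452 = 0.1564
d₁ = 0.1564 / 0.1960 = 0.7983 which rounds to 0.80
d₂ = d₁ − σ√T = 0.7983 − 0.1960 = 0.6023 which rounds to 0.60
exp(−rT) = exp(−0.039·0.6667) = 0.9743
N(−d₂) = N(-0.60) = 0.2743;  N(−d₁) = N(-0.80) = 0.2119
P = 170·0.9743·0.2743 − 190·0.2119 = 45.4326 − 40.2610 = 5.1716

$5.17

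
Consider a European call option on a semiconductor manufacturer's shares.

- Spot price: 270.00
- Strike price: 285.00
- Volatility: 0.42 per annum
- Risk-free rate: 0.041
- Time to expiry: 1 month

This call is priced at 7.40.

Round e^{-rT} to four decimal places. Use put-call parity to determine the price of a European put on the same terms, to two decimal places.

exp(−rT) = exp(−0.041·0.08333) = 0.9966
Put-call parity: C − P = S − K·e^(−rT) = 270 − 285·0.9966 = 270 − 284.0310 = -14.0310
P = C − (C − P) = 7.40 − (-14.0310) = 21.4310

21.43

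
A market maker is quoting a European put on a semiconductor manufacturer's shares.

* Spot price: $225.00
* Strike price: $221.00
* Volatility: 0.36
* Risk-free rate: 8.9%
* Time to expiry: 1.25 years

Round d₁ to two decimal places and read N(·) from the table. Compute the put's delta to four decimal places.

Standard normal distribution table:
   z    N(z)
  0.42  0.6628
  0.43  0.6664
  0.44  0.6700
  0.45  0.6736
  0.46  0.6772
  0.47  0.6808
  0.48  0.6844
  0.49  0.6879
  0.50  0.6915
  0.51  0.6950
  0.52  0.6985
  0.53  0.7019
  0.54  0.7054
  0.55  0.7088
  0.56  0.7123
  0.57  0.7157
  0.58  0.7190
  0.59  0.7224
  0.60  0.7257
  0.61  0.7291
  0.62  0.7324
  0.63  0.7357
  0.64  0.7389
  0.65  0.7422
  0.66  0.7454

-0.3015

σ√T = 0.36·√1.25 = 0.4025
ln(S/K) + (r + σ²/2)T = ln(225/221) + (0.089 + 0.36²/2)·1.25 = 0.0179 + 0.1922 = 0.2102
d₁ = 0.2102 / 0.4025 = 0.5222 ⇒ 0.52
N(d₁) = N(0.52) = 0.6985
Δ_put = N(d₁) − 1 = 0.6985 − 1 = -0.3015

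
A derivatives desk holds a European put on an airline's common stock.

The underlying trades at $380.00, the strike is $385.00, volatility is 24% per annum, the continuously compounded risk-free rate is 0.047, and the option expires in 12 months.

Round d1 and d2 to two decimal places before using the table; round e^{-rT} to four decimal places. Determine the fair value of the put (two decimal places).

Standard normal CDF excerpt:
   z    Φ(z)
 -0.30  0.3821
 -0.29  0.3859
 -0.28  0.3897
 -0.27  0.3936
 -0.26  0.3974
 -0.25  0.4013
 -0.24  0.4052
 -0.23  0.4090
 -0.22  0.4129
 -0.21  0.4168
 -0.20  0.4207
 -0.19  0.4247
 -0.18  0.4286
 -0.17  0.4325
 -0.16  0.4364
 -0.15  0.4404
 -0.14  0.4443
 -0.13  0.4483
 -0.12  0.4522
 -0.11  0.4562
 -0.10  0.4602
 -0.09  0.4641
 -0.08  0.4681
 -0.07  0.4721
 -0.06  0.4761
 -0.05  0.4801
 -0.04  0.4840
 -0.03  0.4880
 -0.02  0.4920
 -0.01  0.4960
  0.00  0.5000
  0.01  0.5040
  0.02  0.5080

$29.71

σ√T = 0.24 × 1.0000 = 0.2400
d₁ = [ln(380/385) + (0.047 + ½·0.24²)·1] / (σ√T) = (-0.0131 + 0.0758) / 0.2400 = 0.2614 → 0.26
d₂ = 0.2614 − 0.2400 = 0.0214 → 0.02
e^(−rT) = e^(−0.047·1) = 0.9541
P = 385·0.9541·N(-0.02) − 380·N(-0.26) = 385·0.9541·0.4920 − 380·0.3974 = 180.7256 − 151.0120 = 29.7136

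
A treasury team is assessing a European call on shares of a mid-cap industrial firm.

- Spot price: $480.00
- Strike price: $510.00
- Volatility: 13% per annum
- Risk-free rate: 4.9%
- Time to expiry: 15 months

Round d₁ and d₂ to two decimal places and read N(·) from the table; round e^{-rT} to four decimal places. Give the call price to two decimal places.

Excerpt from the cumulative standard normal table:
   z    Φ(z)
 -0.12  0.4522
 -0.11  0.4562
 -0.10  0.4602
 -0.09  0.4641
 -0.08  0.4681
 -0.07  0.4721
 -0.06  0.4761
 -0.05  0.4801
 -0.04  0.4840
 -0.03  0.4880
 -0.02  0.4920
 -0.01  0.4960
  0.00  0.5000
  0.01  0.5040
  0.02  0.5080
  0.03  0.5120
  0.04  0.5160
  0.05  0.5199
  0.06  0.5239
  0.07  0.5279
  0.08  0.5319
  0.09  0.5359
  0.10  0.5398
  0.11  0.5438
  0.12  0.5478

$28.84

T = 1.25;  σ√T = 0.1453
d₁ = [ln(480/510) + (0.049 + 0.13²/2)·1.25] / 0.1453 = [-0.0606 + 0.0718] / 0.1453 = 0.0770 → 0.08
d₂ = d₁ − σ√T = 0.0770 − 0.1453 = -0.0684 → -0.07
e^(−rT) = e^(−0.049·1.25) = 0.9406
N(d₁) = N(0.08) = 0.5319;  N(d₂) = N(-0.07) = 0.4721
C = 480·0.5319 − 510·0.9406·0.4721 = 255.3120 − 226.4692 = 28.8428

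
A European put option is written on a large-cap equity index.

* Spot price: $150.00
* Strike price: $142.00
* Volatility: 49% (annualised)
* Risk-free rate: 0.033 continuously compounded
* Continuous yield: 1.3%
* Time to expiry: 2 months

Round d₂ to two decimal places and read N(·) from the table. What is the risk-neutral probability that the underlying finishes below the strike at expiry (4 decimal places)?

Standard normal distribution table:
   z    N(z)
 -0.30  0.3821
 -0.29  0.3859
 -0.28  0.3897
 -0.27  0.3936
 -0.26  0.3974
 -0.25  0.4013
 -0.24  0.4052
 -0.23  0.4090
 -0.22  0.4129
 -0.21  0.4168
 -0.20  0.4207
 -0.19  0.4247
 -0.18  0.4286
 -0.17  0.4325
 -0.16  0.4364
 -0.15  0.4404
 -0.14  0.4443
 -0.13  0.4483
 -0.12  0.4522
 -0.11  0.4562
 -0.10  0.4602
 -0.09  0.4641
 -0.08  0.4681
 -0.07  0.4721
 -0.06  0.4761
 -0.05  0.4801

σ√T = 0.49·√0.1667 = 0.2000
d₁ = [ln(150/142) + (0.033 − 0.013 + ½·0.49²)·0.1667] / (σ√T) = (0.0548 + 0.0233) / 0.2000 = 0.3907 ≈ 0.39
d₂ = 0.3907 − 0.2000 = 0.1906 ≈ 0.19
Risk-neutral Pr[S_T < K] = N(−d₂) = N(-0.19) = 0.4247

0.4247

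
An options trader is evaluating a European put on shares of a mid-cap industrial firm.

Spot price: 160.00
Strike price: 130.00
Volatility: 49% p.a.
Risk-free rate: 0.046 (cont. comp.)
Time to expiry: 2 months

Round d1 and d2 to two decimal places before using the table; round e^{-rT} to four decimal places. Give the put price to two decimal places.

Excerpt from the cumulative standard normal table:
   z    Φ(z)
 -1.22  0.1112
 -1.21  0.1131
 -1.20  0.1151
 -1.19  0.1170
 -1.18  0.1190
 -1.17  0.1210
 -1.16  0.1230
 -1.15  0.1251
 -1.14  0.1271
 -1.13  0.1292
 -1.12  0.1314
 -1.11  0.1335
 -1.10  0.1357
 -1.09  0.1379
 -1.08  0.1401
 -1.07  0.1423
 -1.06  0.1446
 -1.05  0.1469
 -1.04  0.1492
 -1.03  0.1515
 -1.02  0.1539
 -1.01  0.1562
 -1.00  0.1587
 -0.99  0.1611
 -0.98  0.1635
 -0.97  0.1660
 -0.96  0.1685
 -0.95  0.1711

2.05

σ√T = 0.49 × 0.4082 = 0.2000
d₁ = [ln(160/130) + (0.046 + 0.49²/2)·0.1667] / 0.2000 = [0.2076 + 0.0277] / 0.2000 = 1.1763 ⇒ 1.18
d₂ = d₁ − σ√T = 1.1763 − 0.2000 = 0.9763 ⇒ 0.98
e^(−rT) = e^(−0.046·0.1667) = 0.9924
N(−d₂) = N(-0.98) = 0.1635;  N(−d₁) = N(-1.18) = 0.1190
P = 130·0.9924·0.1635 − 160·0.1190 = 21.0935 − 19.0400 = 2.0535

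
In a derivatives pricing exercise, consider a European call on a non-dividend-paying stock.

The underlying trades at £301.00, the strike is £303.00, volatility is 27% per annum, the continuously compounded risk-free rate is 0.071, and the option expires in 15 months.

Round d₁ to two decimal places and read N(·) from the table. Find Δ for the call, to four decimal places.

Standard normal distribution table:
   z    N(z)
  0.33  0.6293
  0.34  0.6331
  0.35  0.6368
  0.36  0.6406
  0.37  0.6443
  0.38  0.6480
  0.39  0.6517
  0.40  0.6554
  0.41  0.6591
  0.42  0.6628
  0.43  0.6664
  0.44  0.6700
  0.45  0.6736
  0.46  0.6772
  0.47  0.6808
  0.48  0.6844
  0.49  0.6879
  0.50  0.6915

T = 1.25;  σ√T = 0.3019
d₁ = [ln(301/303) + (0.071 + 0.27²/2)·1.25] / 0.3019 = [-0.0066 + 0.1343] / 0.3019 = 0.4230 → 0.42
N(d₁) = N(0.42) = 0.6628
Δ_call = N(d₁) = 0.6628

0.6628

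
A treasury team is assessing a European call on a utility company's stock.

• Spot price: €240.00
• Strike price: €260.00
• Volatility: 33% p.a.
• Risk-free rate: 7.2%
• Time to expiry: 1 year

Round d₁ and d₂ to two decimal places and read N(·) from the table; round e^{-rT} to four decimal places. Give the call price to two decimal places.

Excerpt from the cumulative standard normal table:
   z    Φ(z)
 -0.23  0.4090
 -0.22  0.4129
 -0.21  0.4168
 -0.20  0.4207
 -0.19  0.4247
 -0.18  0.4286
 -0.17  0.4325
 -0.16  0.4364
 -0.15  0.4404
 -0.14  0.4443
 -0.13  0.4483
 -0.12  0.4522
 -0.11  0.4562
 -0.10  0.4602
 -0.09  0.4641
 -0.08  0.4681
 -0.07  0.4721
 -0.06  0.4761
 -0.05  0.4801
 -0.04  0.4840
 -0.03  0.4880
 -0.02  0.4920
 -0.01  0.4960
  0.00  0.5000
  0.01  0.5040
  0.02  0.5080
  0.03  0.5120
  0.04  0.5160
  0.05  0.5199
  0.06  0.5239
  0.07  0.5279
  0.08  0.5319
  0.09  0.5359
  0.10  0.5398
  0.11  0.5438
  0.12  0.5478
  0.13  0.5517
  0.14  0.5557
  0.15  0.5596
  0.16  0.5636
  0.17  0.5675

€30.62

σ√T = 0.33·√1 = 0.3300
d₁ = [ln(240/260) + (0.072 + ½·0.33²)·1] / (σ√T) = (-0.0800 + 0.1265) / 0.3300 = 0.1406 ≈ 0.14
d₂ = 0.1406 − 0.3300 = -0.1894 ≈ -0.19
exp(−rT) = exp(−0.072·1) = 0.9305
N(d₁) = N(0.14) = 0.5557;  N(d₂) = N(-0.19) = 0.4247
C = 240·0.5557 − 260·0.9305·0.4247 = 133.3680 − 102.7477 = 30.6203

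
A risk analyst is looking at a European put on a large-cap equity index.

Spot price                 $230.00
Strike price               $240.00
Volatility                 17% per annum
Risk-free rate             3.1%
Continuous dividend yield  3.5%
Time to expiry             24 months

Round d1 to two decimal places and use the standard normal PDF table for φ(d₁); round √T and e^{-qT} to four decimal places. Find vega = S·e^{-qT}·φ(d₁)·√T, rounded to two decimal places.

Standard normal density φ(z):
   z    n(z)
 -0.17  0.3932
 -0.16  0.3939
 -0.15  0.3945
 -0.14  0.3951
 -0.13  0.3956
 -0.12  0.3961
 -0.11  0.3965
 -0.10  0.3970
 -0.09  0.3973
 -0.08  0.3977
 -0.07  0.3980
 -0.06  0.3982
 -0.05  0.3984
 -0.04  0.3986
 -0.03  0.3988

T = 2;  σ√T = 0.2404
d₁ = [ln(230/240) + (0.031 − 0.035 + ½·0.17²)·2] / (σ√T) = (-0.0426 + 0.0209) / 0.2404 = -0.0901 which rounds to -0.09
√T = √2 = 1.4142
φ(d₁) = φ(-0.09) = 0.3973
e^(−qT) = e^(−0.035·2) = 0.9324
vega = S·e^(−qT)·φ(d₁)·√T = 230·0.9324·0.3973·1.4142 = 120.4924
(Call and put vega coincide under Black-Scholes.)

120.49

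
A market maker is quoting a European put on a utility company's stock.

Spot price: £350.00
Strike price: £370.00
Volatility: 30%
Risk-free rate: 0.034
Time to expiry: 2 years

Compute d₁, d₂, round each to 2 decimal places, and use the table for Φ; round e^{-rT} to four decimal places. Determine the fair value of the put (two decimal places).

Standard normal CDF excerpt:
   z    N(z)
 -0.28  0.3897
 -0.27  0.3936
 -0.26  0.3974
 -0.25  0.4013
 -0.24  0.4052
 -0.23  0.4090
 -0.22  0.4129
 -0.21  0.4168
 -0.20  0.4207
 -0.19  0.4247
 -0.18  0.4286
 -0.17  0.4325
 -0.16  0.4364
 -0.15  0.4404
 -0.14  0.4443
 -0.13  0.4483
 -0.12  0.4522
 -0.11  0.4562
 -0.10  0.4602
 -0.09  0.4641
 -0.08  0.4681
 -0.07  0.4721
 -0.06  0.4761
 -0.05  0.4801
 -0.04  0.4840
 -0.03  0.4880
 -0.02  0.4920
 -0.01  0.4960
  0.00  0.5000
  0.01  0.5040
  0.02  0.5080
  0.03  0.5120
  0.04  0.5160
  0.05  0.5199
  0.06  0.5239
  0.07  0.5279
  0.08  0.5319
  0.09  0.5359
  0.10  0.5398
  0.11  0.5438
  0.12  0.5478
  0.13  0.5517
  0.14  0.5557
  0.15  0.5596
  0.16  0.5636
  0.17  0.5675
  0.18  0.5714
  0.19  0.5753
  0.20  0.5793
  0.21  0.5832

£55.71

σ√T = 0.3 × 1.4142 = 0.4243
d₁ = [ln(350/370) + (0.034 + 0.3²/2)·2] / 0.4243 = [-0.0556 + 0.1580] / 0.4243 = 0.2414 which rounds to 0.24
d₂ = d₁ − σ√T = 0.2414 − 0.4243 = -0.1828 which rounds to -0.18
e^(−rT) = e^(−0.034·2) = 0.9343
N(−d₂) = N(0.18) = 0.5714;  N(−d₁) = N(-0.24) = 0.4052
P = 370·0.9343·0.5714 − 350·0.4052 = 197.5278 − 141.8200 = 55.7078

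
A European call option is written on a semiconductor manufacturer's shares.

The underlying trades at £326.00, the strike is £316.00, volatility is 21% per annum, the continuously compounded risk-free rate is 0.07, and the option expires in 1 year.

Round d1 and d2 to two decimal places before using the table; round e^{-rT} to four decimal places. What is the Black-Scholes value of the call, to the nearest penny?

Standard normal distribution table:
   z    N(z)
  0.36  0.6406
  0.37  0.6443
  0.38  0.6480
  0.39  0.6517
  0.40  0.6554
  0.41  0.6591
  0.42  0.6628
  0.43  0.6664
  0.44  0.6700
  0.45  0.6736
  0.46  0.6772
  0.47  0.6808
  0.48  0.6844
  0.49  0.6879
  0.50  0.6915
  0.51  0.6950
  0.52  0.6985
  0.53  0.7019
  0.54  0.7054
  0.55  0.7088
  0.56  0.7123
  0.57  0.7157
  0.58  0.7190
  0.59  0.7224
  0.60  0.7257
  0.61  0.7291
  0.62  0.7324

σ√T = 0.21 × 1.0000 = 0.2100
d₁ = [ln(326/316) + (0.07 + ½·0.21²)·1] / (σ√T) = (0.0312 + 0.0921) / 0.2100 = 0.5867 ≈ 0.59
d₂ = 0.5867 − 0.2100 = 0.3767 ≈ 0.38
exp(−rT) = exp(−0.07·1) = 0.9324
C = 326·N(0.59) − 316·0.9324·N(0.38) = 326·0.7224 − 316·0.9324·0.6480 = 235.5024 − 190.9257 = 44.5767

£44.58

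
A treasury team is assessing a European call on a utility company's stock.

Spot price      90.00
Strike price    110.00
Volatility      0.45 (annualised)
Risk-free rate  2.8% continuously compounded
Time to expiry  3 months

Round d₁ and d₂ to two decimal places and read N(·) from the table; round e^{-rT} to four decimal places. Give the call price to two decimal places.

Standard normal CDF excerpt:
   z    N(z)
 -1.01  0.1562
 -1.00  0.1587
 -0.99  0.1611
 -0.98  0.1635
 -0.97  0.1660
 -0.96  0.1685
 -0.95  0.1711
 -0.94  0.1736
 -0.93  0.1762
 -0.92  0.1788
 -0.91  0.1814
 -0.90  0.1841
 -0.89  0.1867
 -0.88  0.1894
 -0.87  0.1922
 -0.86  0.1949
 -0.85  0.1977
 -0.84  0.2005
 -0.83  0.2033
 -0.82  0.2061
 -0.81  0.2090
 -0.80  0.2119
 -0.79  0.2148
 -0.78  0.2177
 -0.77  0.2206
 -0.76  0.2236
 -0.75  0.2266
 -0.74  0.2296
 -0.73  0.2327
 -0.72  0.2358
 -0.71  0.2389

T = 0.25;  σ√T = 0.2250
d₁ = [ln(90/110) + (0.028 + 0.45²/2)·0.25] / 0.2250 = [-0.2007 + 0.0323] / 0.2250 = -0.7483 which rounds to -0.75
d₂ = d₁ − σ√T = -0.7483 − 0.2250 = -0.9733 which rounds to -0.97
e^(−rT) = e^(−0.028·0.25) = 0.9930
C = 90·N(-0.75) − 110·0.9930·N(-0.97) = 90·0.2266 − 110·0.9930·0.1660 = 20.3940 − 18.1322 = 2.2618

2.26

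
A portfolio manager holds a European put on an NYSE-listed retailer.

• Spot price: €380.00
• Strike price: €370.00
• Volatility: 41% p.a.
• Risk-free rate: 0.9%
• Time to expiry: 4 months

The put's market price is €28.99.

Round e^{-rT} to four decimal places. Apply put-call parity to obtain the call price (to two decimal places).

exp(−rT) = exp(−0.009·0.3333) = 0.9970
Put-call parity: C − P = S − K·e^(−rT) = 380 − 370·0.9970 = 380 − 368.8900 = 11.1100
C = P + (C − P) = 28.99 + (11.1100) = 40.1000

€40.10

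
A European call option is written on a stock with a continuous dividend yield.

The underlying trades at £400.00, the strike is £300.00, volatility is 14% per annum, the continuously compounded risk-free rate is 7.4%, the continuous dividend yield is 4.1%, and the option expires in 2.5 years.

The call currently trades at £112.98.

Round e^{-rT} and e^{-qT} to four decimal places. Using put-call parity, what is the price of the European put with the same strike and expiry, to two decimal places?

£1.27

exp(−qT) = exp(−0.041·2.5) = 0.9026;  exp(−rT) = exp(−0.074·2.5) = 0.8311
Put-call parity: C − P = S·e^(−qT) − K·e^(−rT) = 400·0.9026 − 300·0.8311 = 361.0400 − 249.3300 = 111.7100
P = C − (C − P) = 112.98 − (111.7100) = 1.2700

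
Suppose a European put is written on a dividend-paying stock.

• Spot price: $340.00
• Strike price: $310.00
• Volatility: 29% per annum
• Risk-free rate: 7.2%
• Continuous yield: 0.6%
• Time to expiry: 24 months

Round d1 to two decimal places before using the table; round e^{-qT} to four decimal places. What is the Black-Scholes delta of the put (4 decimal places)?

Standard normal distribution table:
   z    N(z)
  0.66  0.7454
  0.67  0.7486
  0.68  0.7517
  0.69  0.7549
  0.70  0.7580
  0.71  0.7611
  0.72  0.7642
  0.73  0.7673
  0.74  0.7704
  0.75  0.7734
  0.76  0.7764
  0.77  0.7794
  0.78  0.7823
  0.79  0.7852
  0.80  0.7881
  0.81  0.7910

-0.2239

σ√T = 0.29 × 1.4142 = 0.4101
d₁ = [ln(340/310) + (0.072 − 0.006 + ½·0.29²)·2] / (σ√T) = (0.0924 + 0.2161) / 0.4101 = 0.7522 ≈ 0.75
N(d₁) = N(0.75) = 0.7734
Δ_put = e^(−qT)·(N(d₁) − 1) = 0.9881·(0.7734 − 1) = -0.2239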